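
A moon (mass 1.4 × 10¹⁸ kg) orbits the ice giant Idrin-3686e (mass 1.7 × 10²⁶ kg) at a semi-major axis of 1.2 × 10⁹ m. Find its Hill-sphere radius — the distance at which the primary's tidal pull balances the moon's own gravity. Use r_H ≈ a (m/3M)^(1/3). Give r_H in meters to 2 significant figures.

1.7 × 10⁶ m

r_H ≈ a (m/3M)^(1/3)
    = (1.2 × 10⁹) × (1.4 × 10¹⁸ / (3 × 1.7 × 10²⁶))^(1/3)
    = 1.7 × 10⁶ m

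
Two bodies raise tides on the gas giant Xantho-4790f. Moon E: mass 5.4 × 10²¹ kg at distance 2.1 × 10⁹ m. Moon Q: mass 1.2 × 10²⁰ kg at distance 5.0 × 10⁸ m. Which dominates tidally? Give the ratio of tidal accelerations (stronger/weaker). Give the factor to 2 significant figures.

Compare M/d³ for the two perturbers:
Moon E: (5.4 × 10²¹) / (2.1 × 10⁹)³ = 5.831 × 10⁻⁷
Moon Q: (1.2 × 10²⁰) / (5.0 × 10⁸)³ = 9.600 × 10⁻⁷
Ratio (larger/smaller) = 1.6

Moon Q, by a factor of ≈ 1.6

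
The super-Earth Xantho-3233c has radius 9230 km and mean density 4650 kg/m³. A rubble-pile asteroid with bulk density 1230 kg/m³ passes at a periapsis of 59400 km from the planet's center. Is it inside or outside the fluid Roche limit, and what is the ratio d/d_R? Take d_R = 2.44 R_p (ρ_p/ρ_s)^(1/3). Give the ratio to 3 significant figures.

d_R = 2.44 × (9230 km) × (4650/1230)^(1/3) = 35080 km
d/d_R = (59400) / (35080) = 1.69
Since d/d_R > 1, the body is outside the Roche limit.

outside; d/d_R ≈ 1.69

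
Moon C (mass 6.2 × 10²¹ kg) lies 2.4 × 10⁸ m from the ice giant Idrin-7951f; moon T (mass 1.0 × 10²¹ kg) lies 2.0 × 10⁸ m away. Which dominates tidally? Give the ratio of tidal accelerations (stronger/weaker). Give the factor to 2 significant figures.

Compare M/d³ for the two perturbers:
Moon C: (6.2 × 10²¹) / (2.4 × 10⁸)³ = 4.485 × 10⁻⁴
Moon T: (1.0 × 10²¹) / (2.0 × 10⁸)³ = 1.250 × 10⁻⁴
Ratio (larger/smaller) = 3.6

Moon C, by a factor of ≈ 3.6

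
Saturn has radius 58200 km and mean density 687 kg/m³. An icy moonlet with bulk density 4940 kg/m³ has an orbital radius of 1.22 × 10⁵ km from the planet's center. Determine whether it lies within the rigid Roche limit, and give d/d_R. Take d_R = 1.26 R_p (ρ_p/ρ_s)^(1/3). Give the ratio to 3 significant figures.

d_R = 1.26 × (58200 km) × (687/4940)^(1/3) = 37990 km
d/d_R = (1.22 × 10⁵) / (37990) = 3.21
Since d/d_R > 1, the body is outside the Roche limit.

outside; d/d_R ≈ 3.21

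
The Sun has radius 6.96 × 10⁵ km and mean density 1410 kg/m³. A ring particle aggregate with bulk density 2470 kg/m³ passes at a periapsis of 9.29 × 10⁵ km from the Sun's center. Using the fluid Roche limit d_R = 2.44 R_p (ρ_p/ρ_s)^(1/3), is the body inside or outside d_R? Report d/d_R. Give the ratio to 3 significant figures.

d_R = 2.44 × (6.96 × 10⁵ km) × (1410/2470)^(1/3) = 1.409 × 10⁶ km
d/d_R = (9.29 × 10⁵) / (1.409 × 10⁶) = 0.659
Since d/d_R < 1, the body is inside the Roche limit.

inside; d/d_R ≈ 0.659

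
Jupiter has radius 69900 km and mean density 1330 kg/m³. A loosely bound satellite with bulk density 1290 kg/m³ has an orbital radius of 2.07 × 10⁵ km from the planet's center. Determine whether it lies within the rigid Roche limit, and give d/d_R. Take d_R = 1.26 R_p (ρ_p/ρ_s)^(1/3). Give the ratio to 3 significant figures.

d_R = 1.26 × (69900 km) × (1330/1290)^(1/3) = 88980 km
d/d_R = (2.07 × 10⁵) / (88980) = 2.33
Since d/d_R > 1, the body is outside the Roche limit.

outside; d/d_R ≈ 2.33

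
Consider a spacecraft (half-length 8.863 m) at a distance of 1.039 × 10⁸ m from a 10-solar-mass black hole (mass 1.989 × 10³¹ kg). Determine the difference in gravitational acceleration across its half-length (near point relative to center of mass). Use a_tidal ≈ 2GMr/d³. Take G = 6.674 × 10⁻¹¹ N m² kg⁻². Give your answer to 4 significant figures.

Δa = 2GMr/d³
   = 2 × (6.674 × 10⁻¹¹) × (1.989 × 10³¹) × (8.863) / (1.039 × 10⁸)³
   = 2.098 × 10⁻² m/s²

2.098 × 10⁻² m/s²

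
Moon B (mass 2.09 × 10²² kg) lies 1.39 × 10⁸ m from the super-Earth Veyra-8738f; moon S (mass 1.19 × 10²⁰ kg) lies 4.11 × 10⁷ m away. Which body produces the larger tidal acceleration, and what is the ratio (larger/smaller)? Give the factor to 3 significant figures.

Tidal acceleration ∝ M/d³, so compare M/d³ for each.
Moon B: (2.09 × 10²²) / (1.39 × 10⁸)³ = 7.782 × 10⁻³
Moon S: (1.19 × 10²⁰) / (4.11 × 10⁷)³ = 1.714 × 10⁻³
Ratio (larger/smaller) = 4.54

Moon B, by a factor of ≈ 4.54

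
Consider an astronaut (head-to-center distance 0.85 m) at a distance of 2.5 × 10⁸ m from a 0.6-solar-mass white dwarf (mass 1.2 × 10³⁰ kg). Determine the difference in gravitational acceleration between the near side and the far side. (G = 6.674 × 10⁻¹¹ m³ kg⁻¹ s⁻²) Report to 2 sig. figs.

Differencing GM/(d−r)² and GM/(d+r)² to first order in r/d gives 4GMr/d³.
Δa = 4GMr/d³
   = 4 × (6.674 × 10⁻¹¹) × (1.2 × 10³⁰) × (0.85) / (2.5 × 10⁸)³
   = 1.7 × 10⁻⁵ m/s²

1.7 × 10⁻⁵ m/s²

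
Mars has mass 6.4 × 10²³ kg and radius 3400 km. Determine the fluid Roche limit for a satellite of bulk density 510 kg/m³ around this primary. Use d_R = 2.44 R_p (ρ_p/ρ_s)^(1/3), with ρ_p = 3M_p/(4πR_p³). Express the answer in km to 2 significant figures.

ρ_p = 3M_p/(4πR_p³) = 3 × (6.4 × 10²³) / (4π × (3.4 × 10⁶ m)³) = 3900 kg/m³
d_R = 2.44 × 3400 km × (3900/510)^(1/3)
    = 16000 km

16000 km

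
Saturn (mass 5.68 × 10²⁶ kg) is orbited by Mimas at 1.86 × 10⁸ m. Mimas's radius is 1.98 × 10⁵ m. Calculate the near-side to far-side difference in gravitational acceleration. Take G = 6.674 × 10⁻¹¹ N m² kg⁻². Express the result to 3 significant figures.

Δg = 4GMr/d³
   = 4 × (6.674 × 10⁻¹¹) × (5.68 × 10²⁶) × (1.98 × 10⁵) / (1.86 × 10⁸)³
   = 4.67 × 10⁻³ m/s²

4.67 × 10⁻³ m/s²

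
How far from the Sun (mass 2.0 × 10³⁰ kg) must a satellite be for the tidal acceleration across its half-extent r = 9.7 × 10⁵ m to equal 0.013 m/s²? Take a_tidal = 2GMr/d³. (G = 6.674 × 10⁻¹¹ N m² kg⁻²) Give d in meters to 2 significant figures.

2.7 × 10⁹ m

2GMr/d³ = a_tidal  ⇒  d = (2GMr / a_tidal)^(1/3)
d = (2 × 6.674×10⁻¹¹ × (2.0 × 10³⁰) × (9.7 × 10⁵) / (0.013))^(1/3)
  = 2.7 × 10⁹ m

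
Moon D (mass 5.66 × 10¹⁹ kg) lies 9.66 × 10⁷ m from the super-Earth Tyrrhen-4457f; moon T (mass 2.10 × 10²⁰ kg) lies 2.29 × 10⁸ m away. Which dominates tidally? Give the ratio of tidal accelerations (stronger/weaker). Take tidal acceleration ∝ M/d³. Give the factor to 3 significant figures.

Tidal acceleration ∝ M/d³, so compare M/d³ for each.
Moon D: (5.66 × 10¹⁹) / (9.66 × 10⁷)³ = 6.279 × 10⁻⁵
Moon T: (2.10 × 10²⁰) / (2.29 × 10⁸)³ = 1.749 × 10⁻⁵
Ratio (larger/smaller) = 3.59

Moon D, by a factor of ≈ 3.59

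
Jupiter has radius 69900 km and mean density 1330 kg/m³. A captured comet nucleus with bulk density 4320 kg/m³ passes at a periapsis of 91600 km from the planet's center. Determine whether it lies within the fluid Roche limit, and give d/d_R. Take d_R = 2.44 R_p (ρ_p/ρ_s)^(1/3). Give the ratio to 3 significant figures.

inside; d/d_R ≈ 0.795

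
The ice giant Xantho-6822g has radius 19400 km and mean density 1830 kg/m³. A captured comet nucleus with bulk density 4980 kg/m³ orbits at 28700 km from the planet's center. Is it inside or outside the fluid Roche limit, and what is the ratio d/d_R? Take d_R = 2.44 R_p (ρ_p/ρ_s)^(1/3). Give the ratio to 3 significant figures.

d_R = 2.44 × (19400 km) × (1830/4980)^(1/3) = 33910 km
d/d_R = (28700) / (33910) = 0.846
Since d/d_R < 1, the body is inside the Roche limit.

inside; d/d_R ≈ 0.846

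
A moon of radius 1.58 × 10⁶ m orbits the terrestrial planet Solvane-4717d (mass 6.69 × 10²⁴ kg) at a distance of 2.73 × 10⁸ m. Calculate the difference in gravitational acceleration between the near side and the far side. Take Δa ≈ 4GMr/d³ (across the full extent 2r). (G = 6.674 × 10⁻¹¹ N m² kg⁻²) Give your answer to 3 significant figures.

1.39 × 10⁻⁴ m/s²

Δg = 4GMr/d³
   = 4 × (6.674 × 10⁻¹¹) × (6.69 × 10²⁴) × (1.58 × 10⁶) / (2.73 × 10⁸)³
   = 1.39 × 10⁻⁴ m/s²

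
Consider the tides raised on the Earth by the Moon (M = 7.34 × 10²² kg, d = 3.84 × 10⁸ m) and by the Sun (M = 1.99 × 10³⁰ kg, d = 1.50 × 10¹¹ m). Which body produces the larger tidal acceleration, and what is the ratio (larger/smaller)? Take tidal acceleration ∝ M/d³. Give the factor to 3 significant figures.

The Moon, by a factor of ≈ 2.20

Compare M/d³ for the two perturbers:
The Moon: (7.34 × 10²²) / (3.84 × 10⁸)³ = 1.296 × 10⁻³
The Sun: (1.99 × 10³⁰) / (1.50 × 10¹¹)³ = 5.896 × 10⁻⁴
Ratio (larger/smaller) = 2.20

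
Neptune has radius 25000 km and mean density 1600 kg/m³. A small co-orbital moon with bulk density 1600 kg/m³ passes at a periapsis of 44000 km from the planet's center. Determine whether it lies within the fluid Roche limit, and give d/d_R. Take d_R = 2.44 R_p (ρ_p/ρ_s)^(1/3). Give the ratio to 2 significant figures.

d_R = 2.44 × (25000 km) × (1600/1600)^(1/3) = 61000 km
d/d_R = (44000) / (61000) = 0.72
Since d/d_R < 1, the body is inside the Roche limit.

inside; d/d_R ≈ 0.72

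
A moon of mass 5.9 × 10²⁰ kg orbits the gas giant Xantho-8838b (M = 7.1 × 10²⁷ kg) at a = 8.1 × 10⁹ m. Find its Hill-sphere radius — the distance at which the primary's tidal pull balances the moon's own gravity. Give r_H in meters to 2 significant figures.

2.5 × 10⁷ m

r_H ≈ a (m/3M)^(1/3)
    = (8.1 × 10⁹) × (5.9 × 10²⁰ / (3 × 7.1 × 10²⁷))^(1/3)
    = 2.5 × 10⁷ m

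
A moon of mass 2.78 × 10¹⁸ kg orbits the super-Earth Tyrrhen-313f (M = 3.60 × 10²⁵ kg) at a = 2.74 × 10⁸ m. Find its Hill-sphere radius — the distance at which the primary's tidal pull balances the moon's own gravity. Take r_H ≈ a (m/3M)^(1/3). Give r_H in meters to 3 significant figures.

r_H ≈ a (m/3M)^(1/3)
    = (2.74 × 10⁸) × (2.78 × 10¹⁸ / (3 × 3.60 × 10²⁵))^(1/3)
    = 8.09 × 10⁵ m

8.09 × 10⁵ m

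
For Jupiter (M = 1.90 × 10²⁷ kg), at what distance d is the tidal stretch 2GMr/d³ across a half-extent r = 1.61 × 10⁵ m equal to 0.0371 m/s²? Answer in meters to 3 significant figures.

2GMr/d³ = a_tidal  ⇒  d = (2GMr / a_tidal)^(1/3)
d = (2 × 6.674×10⁻¹¹ × (1.90 × 10²⁷) × (1.61 × 10⁵) / (0.0371))^(1/3)
  = 1.03 × 10⁸ m

1.03 × 10⁸ m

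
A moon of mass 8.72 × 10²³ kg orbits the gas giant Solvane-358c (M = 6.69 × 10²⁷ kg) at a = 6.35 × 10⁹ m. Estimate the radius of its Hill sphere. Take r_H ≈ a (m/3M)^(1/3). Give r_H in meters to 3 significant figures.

2.23 × 10⁸ m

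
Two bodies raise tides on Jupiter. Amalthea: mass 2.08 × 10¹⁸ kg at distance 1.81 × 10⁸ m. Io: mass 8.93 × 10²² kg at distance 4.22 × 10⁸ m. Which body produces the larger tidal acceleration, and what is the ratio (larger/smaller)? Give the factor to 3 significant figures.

Tidal stretch scales as M/d³; compute that for each body.
Amalthea: (2.08 × 10¹⁸) / (1.81 × 10⁸)³ = 3.508 × 10⁻⁷
Io: (8.93 × 10²²) / (4.22 × 10⁸)³ = 1.188 × 10⁻³
Ratio (larger/smaller) = 3390

Io, by a factor of ≈ 3390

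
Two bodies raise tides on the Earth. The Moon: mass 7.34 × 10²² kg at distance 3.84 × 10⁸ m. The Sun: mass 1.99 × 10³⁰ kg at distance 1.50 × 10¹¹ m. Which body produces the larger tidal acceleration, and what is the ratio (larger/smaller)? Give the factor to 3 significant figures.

The Moon, by a factor of ≈ 2.20

Tidal stretch scales as M/d³; compute that for each body.
The Moon: (7.34 × 10²²) / (3.84 × 10⁸)³ = 1.296 × 10⁻³
The Sun: (1.99 × 10³⁰) / (1.50 × 10¹¹)³ = 5.896 × 10⁻⁴
Ratio (larger/smaller) = 2.20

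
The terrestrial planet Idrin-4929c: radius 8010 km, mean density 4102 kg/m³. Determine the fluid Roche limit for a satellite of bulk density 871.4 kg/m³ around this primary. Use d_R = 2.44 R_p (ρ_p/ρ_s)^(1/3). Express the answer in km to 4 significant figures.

32760 km

d_R = 2.44 × 8010 km × (4102/871.4)^(1/3)
    = 32760 km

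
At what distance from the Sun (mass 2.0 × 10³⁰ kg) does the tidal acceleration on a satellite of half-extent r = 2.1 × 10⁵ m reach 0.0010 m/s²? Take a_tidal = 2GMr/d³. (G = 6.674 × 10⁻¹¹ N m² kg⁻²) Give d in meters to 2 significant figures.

2GMr/d³ = a_tidal  ⇒  d = (2GMr / a_tidal)^(1/3)
d = (2 × 6.674×10⁻¹¹ × (2.0 × 10³⁰) × (2.1 × 10⁵) / (0.0010))^(1/3)
  = 3.8 × 10⁹ m

3.8 × 10⁹ m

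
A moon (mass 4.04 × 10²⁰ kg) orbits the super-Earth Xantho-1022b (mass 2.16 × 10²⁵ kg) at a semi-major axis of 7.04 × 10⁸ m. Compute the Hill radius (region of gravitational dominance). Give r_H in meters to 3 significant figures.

r_H ≈ a (m/3M)^(1/3)
    = (7.04 × 10⁸) × (4.04 × 10²⁰ / (3 × 2.16 × 10²⁵))^(1/3)
    = 1.30 × 10⁷ m

1.30 × 10⁷ m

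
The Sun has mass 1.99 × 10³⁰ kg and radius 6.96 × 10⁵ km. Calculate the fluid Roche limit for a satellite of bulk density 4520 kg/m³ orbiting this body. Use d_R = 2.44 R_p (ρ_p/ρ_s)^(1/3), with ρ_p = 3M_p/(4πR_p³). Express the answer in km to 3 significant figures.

1.15 × 10⁶ km

ρ_p = 3M_p/(4πR_p³) = 3 × (1.99 × 10³⁰) / (4π × (6.96 × 10⁸ m)³) = 1410 kg/m³
d_R = 2.44 × 6.96 × 10⁵ km × (1410/4520)^(1/3)
    = 1.15 × 10⁶ km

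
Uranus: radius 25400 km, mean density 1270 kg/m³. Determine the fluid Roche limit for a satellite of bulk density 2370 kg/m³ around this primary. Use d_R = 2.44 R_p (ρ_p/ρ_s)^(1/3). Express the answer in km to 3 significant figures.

50300 km

d_R = 2.44 × 25400 km × (1270/2370)^(1/3)
    = 50300 km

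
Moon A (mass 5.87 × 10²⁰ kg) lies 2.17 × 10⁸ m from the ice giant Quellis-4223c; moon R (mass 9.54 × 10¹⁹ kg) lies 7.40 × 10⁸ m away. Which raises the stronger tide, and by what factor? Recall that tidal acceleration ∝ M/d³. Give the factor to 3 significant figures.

Tidal stretch scales as M/d³; compute that for each body.
Moon A: (5.87 × 10²⁰) / (2.17 × 10⁸)³ = 5.745 × 10⁻⁵
Moon R: (9.54 × 10¹⁹) / (7.40 × 10⁸)³ = 2.354 × 10⁻⁷
Ratio (larger/smaller) = 244

Moon A, by a factor of ≈ 244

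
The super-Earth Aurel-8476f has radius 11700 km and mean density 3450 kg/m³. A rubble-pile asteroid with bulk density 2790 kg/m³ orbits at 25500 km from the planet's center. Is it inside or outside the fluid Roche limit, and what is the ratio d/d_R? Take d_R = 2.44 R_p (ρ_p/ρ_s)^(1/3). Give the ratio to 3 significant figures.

inside; d/d_R ≈ 0.832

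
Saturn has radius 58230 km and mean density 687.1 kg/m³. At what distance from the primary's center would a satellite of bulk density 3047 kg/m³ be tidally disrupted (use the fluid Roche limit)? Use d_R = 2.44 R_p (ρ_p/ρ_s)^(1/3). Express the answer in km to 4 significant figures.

86480 km

d_R = 2.44 × 58230 km × (687.1/3047)^(1/3)
    = 86480 km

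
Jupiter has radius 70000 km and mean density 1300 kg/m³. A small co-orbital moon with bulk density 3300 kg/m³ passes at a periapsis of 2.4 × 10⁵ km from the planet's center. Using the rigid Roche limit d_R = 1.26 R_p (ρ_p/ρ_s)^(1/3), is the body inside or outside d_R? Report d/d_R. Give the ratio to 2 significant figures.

d_R = 1.26 × (70000 km) × (1300/3300)^(1/3) = 64660 km
d/d_R = (2.4 × 10⁵) / (64660) = 3.7
Since d/d_R > 1, the body is outside the Roche limit.

outside; d/d_R ≈ 3.7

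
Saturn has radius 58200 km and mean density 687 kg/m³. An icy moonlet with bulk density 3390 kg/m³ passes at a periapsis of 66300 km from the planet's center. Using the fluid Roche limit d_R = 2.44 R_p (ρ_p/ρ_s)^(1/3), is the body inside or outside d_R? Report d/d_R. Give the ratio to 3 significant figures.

inside; d/d_R ≈ 0.795

d_R = 2.44 × (58200 km) × (687/3390)^(1/3) = 83410 km
d/d_R = (66300) / (83410) = 0.795
Since d/d_R < 1, the body is inside the Roche limit.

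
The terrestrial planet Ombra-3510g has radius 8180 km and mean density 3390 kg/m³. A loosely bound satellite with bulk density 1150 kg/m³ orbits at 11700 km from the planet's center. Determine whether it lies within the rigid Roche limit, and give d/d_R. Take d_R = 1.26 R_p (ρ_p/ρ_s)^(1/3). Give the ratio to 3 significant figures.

d_R = 1.26 × (8180 km) × (3390/1150)^(1/3) = 14780 km
d/d_R = (11700) / (14780) = 0.792
Since d/d_R < 1, the body is inside the Roche limit.

inside; d/d_R ≈ 0.792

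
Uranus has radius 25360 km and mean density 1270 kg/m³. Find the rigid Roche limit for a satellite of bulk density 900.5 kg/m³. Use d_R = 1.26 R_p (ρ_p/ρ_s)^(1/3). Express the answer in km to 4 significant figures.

d_R = 1.26 × 25360 km × (1270/900.5)^(1/3)
    = 35830 km

35830 km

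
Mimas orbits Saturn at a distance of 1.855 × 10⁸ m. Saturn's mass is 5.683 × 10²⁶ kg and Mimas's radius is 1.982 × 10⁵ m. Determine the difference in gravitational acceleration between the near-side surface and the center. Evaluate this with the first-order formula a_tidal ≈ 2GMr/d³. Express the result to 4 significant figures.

a_tidal = 2GMr/d³
        = 2 × (6.674 × 10⁻¹¹) × (5.683 × 10²⁶) × (1.982 × 10⁵) / (1.855 × 10⁸)³
        = 2.355 × 10⁻³ m/s²

2.355 × 10⁻³ m/s²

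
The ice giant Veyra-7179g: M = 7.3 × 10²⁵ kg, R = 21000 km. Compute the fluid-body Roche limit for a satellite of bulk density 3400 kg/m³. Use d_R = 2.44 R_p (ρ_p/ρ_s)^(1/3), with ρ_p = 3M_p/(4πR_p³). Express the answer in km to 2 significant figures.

ρ_p = 3M_p/(4πR_p³) = 3 × (7.3 × 10²⁵) / (4π × (2.1 × 10⁷ m)³) = 1900 kg/m³
d_R = 2.44 × 21000 km × (1900/3400)^(1/3)
    = 42000 km

42000 km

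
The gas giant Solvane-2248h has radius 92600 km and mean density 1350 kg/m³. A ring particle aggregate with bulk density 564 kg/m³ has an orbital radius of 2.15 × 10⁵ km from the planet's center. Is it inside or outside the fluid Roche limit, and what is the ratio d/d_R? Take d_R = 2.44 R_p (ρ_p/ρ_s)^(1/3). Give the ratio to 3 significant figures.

d_R = 2.44 × (92600 km) × (1350/564)^(1/3) = 3.022 × 10⁵ km
d/d_R = (2.15 × 10⁵) / (3.022 × 10⁵) = 0.711
Since d/d_R < 1, the body is inside the Roche limit.

inside; d/d_R ≈ 0.711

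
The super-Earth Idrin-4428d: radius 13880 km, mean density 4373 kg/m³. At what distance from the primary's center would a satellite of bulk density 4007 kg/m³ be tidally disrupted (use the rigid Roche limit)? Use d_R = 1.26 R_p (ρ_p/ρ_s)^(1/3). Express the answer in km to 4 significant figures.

d_R = 1.26 × 13880 km × (4373/4007)^(1/3)
    = 18010 km

18010 km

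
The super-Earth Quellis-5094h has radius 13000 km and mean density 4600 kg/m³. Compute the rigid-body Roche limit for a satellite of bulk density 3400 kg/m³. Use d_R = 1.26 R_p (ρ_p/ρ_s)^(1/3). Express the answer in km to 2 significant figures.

18000 km

d_R = 1.26 × 13000 km × (4600/3400)^(1/3)
    = 18000 km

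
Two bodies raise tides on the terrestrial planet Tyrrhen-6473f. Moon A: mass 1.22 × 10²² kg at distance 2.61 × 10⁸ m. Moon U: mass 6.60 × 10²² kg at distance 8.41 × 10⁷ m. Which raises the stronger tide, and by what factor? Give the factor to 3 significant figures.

Tidal acceleration ∝ M/d³, so compare M/d³ for each.
Moon A: (1.22 × 10²²) / (2.61 × 10⁸)³ = 6.862 × 10⁻⁴
Moon U: (6.60 × 10²²) / (8.41 × 10⁷)³ = 1.110 × 10⁻¹
Ratio (larger/smaller) = 162

Moon U, by a factor of ≈ 162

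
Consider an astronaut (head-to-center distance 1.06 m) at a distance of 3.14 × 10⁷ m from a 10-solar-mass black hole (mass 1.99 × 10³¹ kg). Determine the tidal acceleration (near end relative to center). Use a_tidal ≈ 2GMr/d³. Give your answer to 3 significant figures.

Differencing GM/(d−r)² and GM/d² to first order in r/d gives 2GMr/d³.
Δa = 2GMr/d³
   = 2 × (6.674 × 10⁻¹¹) × (1.99 × 10³¹) × (1.06) / (3.14 × 10⁷)³
   = 9.09 × 10⁻² m/s²

9.09 × 10⁻² m/s²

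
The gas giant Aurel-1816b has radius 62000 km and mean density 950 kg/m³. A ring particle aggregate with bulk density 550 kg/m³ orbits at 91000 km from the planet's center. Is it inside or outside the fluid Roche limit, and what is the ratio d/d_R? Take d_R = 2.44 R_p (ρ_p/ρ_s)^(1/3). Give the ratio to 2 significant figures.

inside; d/d_R ≈ 0.50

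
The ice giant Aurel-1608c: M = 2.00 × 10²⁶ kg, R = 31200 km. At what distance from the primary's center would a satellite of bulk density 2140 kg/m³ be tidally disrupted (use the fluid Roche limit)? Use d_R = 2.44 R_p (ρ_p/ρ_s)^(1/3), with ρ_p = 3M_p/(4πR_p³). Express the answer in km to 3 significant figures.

ρ_p = 3M_p/(4πR_p³) = 3 × (2.00 × 10²⁶) / (4π × (3.12 × 10⁷ m)³) = 1570 kg/m³
d_R = 2.44 × 31200 km × (1570/2140)^(1/3)
    = 68700 km

68700 km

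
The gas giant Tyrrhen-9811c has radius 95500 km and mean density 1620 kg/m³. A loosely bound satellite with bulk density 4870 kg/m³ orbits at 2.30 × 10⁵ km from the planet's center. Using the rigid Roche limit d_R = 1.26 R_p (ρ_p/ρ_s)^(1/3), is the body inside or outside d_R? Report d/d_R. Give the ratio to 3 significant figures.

d_R = 1.26 × (95500 km) × (1620/4870)^(1/3) = 83380 km
d/d_R = (2.30 × 10⁵) / (83380) = 2.76
Since d/d_R > 1, the body is outside the Roche limit.

outside; d/d_R ≈ 2.76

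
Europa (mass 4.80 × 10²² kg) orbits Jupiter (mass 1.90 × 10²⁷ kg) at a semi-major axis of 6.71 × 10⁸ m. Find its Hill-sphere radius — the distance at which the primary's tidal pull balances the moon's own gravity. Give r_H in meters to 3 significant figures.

r_H ≈ a (m/3M)^(1/3)
    = (6.71 × 10⁸) × (4.80 × 10²² / (3 × 1.90 × 10²⁷))^(1/3)
    = 1.37 × 10⁷ m

1.37 × 10⁷ m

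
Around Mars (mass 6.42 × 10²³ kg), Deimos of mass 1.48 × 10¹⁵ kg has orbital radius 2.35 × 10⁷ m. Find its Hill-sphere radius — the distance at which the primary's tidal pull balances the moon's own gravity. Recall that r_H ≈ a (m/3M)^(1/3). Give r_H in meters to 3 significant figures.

r_H ≈ a (m/3M)^(1/3)
    = (2.35 × 10⁷) × (1.48 × 10¹⁵ / (3 × 6.42 × 10²³))^(1/3)
    = 2.15 × 10⁴ m

2.15 × 10⁴ m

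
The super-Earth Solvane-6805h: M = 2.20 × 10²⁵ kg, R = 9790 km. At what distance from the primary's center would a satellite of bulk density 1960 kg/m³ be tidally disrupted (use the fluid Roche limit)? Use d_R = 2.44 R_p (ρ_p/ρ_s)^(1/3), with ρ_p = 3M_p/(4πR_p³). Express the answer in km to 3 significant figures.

33900 km

ρ_p = 3M_p/(4πR_p³) = 3 × (2.20 × 10²⁵) / (4π × (9.79 × 10⁶ m)³) = 5600 kg/m³
d_R = 2.44 × 9790 km × (5600/1960)^(1/3)
    = 33900 km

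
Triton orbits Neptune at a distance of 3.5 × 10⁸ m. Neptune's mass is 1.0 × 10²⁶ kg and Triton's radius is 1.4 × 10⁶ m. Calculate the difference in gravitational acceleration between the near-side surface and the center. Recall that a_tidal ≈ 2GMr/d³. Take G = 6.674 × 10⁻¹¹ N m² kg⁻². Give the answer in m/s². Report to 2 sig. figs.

4.4 × 10⁻⁴ m/s²

The tidal stretch is the gradient of GM/d² times the body's extent r, hence the 1/d³ dependence.
Δg = 2GMr/d³
   = 2 × (6.674 × 10⁻¹¹) × (1.0 × 10²⁶) × (1.4 × 10⁶) / (3.5 × 10⁸)³
   = 4.4 × 10⁻⁴ m/s²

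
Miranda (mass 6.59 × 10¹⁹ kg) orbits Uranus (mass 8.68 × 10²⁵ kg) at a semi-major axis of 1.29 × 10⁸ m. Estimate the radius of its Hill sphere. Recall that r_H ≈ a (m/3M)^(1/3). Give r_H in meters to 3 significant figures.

8.16 × 10⁵ m

r_H ≈ a (m/3M)^(1/3)
    = (1.29 × 10⁸) × (6.59 × 10¹⁹ / (3 × 8.68 × 10²⁵))^(1/3)
    = 8.16 × 10⁵ m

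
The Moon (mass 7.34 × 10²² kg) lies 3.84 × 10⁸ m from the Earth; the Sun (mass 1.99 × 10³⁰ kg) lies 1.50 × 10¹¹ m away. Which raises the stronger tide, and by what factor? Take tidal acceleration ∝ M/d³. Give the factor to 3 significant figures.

The Moon, by a factor of ≈ 2.20

Tidal stretch scales as M/d³; compute that for each body.
The Moon: (7.34 × 10²²) / (3.84 × 10⁸)³ = 1.296 × 10⁻³
The Sun: (1.99 × 10³⁰) / (1.50 × 10¹¹)³ = 5.896 × 10⁻⁴
Ratio (larger/smaller) = 2.20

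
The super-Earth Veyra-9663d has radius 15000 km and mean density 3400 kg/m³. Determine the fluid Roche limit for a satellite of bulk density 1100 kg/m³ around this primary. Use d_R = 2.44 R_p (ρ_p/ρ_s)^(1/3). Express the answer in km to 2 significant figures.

d_R = 2.44 × 15000 km × (3400/1100)^(1/3)
    = 53000 km

53000 km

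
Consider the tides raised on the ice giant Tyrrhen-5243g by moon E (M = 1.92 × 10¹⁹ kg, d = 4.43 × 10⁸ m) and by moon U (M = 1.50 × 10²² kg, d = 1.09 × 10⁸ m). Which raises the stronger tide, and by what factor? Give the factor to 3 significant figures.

Moon U, by a factor of ≈ 52400

Tidal stretch scales as M/d³; compute that for each body.
Moon E: (1.92 × 10¹⁹) / (4.43 × 10⁸)³ = 2.208 × 10⁻⁷
Moon U: (1.50 × 10²²) / (1.09 × 10⁸)³ = 1.158 × 10⁻²
Ratio (larger/smaller) = 52400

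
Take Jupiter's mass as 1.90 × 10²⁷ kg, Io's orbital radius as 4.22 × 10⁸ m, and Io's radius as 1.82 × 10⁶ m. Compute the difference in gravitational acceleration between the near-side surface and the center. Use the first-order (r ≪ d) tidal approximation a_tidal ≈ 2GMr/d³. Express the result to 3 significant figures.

Δa = 2GMr/d³
   = 2 × (6.674 × 10⁻¹¹) × (1.90 × 10²⁷) × (1.82 × 10⁶) / (4.22 × 10⁸)³
   = 6.14 × 10⁻³ m/s²

6.14 × 10⁻³ m/s²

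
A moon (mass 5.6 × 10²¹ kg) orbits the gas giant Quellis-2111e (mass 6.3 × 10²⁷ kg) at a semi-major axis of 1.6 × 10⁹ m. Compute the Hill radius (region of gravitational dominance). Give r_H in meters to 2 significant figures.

1.1 × 10⁷ m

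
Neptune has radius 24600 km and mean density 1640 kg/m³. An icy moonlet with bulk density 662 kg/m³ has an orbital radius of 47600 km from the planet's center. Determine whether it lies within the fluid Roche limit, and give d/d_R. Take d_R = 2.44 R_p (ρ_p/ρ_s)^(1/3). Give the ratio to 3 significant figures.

d_R = 2.44 × (24600 km) × (1640/662)^(1/3) = 81220 km
d/d_R = (47600) / (81220) = 0.586
Since d/d_R < 1, the body is inside the Roche limit.

inside; d/d_R ≈ 0.586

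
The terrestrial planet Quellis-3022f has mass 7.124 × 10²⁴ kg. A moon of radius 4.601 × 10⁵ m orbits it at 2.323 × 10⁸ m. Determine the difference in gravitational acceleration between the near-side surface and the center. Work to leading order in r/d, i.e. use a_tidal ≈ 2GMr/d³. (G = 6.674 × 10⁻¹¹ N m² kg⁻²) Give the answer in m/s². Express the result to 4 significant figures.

3.490 × 10⁻⁵ m/s²

Differencing GM/(d−r)² and GM/d² to first order in r/d gives 2GMr/d³.
a_tidal = 2GMr/d³
        = 2 × (6.674 × 10⁻¹¹) × (7.124 × 10²⁴) × (4.601 × 10⁵) / (2.323 × 10⁸)³
        = 3.490 × 10⁻⁵ m/s²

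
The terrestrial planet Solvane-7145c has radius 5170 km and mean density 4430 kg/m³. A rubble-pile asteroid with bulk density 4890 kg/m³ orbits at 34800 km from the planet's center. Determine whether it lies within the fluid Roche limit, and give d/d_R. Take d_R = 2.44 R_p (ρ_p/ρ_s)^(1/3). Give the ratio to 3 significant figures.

d_R = 2.44 × (5170 km) × (4430/4890)^(1/3) = 12210 km
d/d_R = (34800) / (12210) = 2.85
Since d/d_R > 1, the body is outside the Roche limit.

outside; d/d_R ≈ 2.85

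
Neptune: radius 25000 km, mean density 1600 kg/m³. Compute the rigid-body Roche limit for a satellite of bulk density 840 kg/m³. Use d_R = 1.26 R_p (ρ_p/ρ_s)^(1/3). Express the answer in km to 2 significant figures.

d_R = 1.26 × 25000 km × (1600/840)^(1/3)
    = 39000 km

39000 km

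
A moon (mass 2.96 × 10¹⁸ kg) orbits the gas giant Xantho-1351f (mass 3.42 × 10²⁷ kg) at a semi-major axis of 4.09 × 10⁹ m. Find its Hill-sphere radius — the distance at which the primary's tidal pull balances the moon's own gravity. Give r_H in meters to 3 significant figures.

r_H ≈ a (m/3M)^(1/3)
    = (4.09 × 10⁹) × (2.96 × 10¹⁸ / (3 × 3.42 × 10²⁷))^(1/3)
    = 2.70 × 10⁶ m

2.70 × 10⁶ m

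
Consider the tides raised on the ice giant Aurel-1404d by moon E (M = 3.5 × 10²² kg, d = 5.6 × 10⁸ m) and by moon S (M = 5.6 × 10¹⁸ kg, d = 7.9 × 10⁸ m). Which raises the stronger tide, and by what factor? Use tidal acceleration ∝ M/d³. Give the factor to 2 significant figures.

Moon E, by a factor of ≈ 18000

Tidal acceleration ∝ M/d³, so compare M/d³ for each.
Moon E: (3.5 × 10²²) / (5.6 × 10⁸)³ = 1.993 × 10⁻⁴
Moon S: (5.6 × 10¹⁸) / (7.9 × 10⁸)³ = 1.136 × 10⁻⁸
Ratio (larger/smaller) = 18000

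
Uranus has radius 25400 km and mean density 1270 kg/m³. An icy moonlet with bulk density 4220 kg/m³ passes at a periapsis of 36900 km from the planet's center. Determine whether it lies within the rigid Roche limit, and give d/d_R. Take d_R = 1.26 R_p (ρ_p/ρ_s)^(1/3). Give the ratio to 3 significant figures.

d_R = 1.26 × (25400 km) × (1270/4220)^(1/3) = 21450 km
d/d_R = (36900) / (21450) = 1.72
Since d/d_R > 1, the body is outside the Roche limit.

outside; d/d_R ≈ 1.72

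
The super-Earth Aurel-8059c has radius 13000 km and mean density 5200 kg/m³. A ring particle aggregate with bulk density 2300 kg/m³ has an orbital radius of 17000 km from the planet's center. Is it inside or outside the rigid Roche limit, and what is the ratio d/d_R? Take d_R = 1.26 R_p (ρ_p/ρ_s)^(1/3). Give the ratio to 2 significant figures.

d_R = 1.26 × (13000 km) × (5200/2300)^(1/3) = 21500 km
d/d_R = (17000) / (21500) = 0.79
Since d/d_R < 1, the body is inside the Roche limit.

inside; d/d_R ≈ 0.79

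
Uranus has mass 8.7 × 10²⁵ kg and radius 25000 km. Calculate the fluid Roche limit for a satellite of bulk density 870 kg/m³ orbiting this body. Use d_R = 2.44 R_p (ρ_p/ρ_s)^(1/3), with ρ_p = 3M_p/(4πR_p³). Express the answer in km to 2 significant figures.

ρ_p = 3M_p/(4πR_p³) = 3 × (8.7 × 10²⁵) / (4π × (2.5 × 10⁷ m)³) = 1300 kg/m³
d_R = 2.44 × 25000 km × (1300/870)^(1/3)
    = 70000 km

70000 km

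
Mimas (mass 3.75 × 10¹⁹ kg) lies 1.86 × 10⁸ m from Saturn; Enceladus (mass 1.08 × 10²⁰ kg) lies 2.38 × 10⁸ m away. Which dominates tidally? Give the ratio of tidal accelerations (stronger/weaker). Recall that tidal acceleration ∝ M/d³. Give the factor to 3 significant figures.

Enceladus, by a factor of ≈ 1.37

The tide-raising term goes as M/d³ (the gradient of a 1/d² field).
Mimas: (3.75 × 10¹⁹) / (1.86 × 10⁸)³ = 5.828 × 10⁻⁶
Enceladus: (1.08 × 10²⁰) / (2.38 × 10⁸)³ = 8.011 × 10⁻⁶
Ratio (larger/smaller) = 1.37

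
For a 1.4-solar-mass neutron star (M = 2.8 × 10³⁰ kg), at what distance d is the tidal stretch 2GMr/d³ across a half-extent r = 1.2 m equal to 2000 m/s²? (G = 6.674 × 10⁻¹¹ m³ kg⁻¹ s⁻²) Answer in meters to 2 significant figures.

6.1 × 10⁵ m

2GMr/d³ = a_tidal  ⇒  d = (2GMr / a_tidal)^(1/3)
d = (2 × 6.674×10⁻¹¹ × (2.8 × 10³⁰) × (1.2) / (2000))^(1/3)
  = 6.1 × 10⁵ m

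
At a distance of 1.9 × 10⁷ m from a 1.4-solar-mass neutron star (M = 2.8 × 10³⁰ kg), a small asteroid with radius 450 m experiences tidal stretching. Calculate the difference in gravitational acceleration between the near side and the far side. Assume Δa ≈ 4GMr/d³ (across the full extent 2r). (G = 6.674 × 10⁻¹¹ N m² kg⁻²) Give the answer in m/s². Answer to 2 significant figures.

Δa = 4GMr/d³
   = 4 × (6.674 × 10⁻¹¹) × (2.8 × 10³⁰) × (450) / (1.9 × 10⁷)³
   = 4.9 × 10¹ m/s²

4.9 × 10¹ m/s²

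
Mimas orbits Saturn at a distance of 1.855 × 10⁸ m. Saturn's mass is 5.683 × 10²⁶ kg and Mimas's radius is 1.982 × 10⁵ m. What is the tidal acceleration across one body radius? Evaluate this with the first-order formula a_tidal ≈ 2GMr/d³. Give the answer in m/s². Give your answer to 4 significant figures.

The tidal stretch is the gradient of GM/d² times the body's extent r, hence the 1/d³ dependence.
Δa = 2GMr/d³
   = 2 × (6.674 × 10⁻¹¹) × (5.683 × 10²⁶) × (1.982 × 10⁵) / (1.855 × 10⁸)³
   = 2.355 × 10⁻³ m/s²

2.355 × 10⁻³ m/s²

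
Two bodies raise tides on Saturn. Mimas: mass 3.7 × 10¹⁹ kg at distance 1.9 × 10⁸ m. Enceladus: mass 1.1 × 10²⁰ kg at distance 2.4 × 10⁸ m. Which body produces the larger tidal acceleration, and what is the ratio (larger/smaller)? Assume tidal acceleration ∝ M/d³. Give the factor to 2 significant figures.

The tide-raising term goes as M/d³ (the gradient of a 1/d² field).
Mimas: (3.7 × 10¹⁹) / (1.9 × 10⁸)³ = 5.394 × 10⁻⁶
Enceladus: (1.1 × 10²⁰) / (2.4 × 10⁸)³ = 7.957 × 10⁻⁶
Ratio (larger/smaller) = 1.5

Enceladus, by a factor of ≈ 1.5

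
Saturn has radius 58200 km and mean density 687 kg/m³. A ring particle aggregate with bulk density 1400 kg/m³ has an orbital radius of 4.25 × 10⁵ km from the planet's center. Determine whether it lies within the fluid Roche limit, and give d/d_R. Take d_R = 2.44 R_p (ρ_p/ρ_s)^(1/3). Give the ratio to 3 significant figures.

outside; d/d_R ≈ 3.79

d_R = 2.44 × (58200 km) × (687/1400)^(1/3) = 1.120 × 10⁵ km
d/d_R = (4.25 × 10⁵) / (1.120 × 10⁵) = 3.79
Since d/d_R > 1, the body is outside the Roche limit.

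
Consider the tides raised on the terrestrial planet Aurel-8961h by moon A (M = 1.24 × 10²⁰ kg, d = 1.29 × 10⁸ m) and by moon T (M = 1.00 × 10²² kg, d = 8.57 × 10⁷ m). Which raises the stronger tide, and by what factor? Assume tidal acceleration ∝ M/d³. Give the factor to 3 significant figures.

Moon T, by a factor of ≈ 275

The tide-raising term goes as M/d³ (the gradient of a 1/d² field).
Moon A: (1.24 × 10²⁰) / (1.29 × 10⁸)³ = 5.776 × 10⁻⁵
Moon T: (1.00 × 10²²) / (8.57 × 10⁷)³ = 1.589 × 10⁻²
Ratio (larger/smaller) = 275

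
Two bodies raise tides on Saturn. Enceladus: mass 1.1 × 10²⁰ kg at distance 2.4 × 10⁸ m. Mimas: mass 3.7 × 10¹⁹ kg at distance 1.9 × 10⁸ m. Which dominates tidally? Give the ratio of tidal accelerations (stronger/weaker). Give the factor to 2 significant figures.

Tidal acceleration ∝ M/d³, so compare M/d³ for each.
Enceladus: (1.1 × 10²⁰) / (2.4 × 10⁸)³ = 7.957 × 10⁻⁶
Mimas: (3.7 × 10¹⁹) / (1.9 × 10⁸)³ = 5.394 × 10⁻⁶
Ratio (larger/smaller) = 1.5

Enceladus, by a factor of ≈ 1.5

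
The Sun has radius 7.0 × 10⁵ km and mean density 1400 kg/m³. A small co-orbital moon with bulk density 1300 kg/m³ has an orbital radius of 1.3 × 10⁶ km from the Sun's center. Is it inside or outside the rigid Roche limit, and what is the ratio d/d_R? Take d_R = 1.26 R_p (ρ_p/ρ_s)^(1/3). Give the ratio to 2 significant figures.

d_R = 1.26 × (7.0 × 10⁵ km) × (1400/1300)^(1/3) = 9.041 × 10⁵ km
d/d_R = (1.3 × 10⁶) / (9.041 × 10⁵) = 1.4
Since d/d_R > 1, the body is outside the Roche limit.

outside; d/d_R ≈ 1.4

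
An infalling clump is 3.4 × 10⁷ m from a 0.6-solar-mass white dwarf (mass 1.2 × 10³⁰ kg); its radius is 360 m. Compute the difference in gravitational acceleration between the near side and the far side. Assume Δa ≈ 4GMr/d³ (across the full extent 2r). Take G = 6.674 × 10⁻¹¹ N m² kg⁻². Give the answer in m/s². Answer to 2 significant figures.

Δg = 4GMr/d³
   = 4 × (6.674 × 10⁻¹¹) × (1.2 × 10³⁰) × (360) / (3.4 × 10⁷)³
   = 2.9 m/s²

2.9 m/s²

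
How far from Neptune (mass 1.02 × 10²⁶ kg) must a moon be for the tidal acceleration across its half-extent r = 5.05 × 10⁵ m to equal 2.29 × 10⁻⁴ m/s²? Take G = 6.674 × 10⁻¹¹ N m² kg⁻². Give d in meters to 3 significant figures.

2GMr/d³ = a_tidal  ⇒  d = (2GMr / a_tidal)^(1/3)
d = (2 × 6.674×10⁻¹¹ × (1.02 × 10²⁶) × (5.05 × 10⁵) / (2.29 × 10⁻⁴))^(1/3)
  = 3.11 × 10⁸ m

3.11 × 10⁸ m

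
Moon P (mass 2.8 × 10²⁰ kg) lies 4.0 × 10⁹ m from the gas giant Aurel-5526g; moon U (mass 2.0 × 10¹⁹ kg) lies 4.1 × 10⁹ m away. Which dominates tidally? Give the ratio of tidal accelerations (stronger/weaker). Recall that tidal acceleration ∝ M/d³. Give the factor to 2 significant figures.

The tide-raising term goes as M/d³ (the gradient of a 1/d² field).
Moon P: (2.8 × 10²⁰) / (4.0 × 10⁹)³ = 4.375 × 10⁻⁹
Moon U: (2.0 × 10¹⁹) / (4.1 × 10⁹)³ = 2.902 × 10⁻¹⁰
Ratio (larger/smaller) = 15

Moon P, by a factor of ≈ 15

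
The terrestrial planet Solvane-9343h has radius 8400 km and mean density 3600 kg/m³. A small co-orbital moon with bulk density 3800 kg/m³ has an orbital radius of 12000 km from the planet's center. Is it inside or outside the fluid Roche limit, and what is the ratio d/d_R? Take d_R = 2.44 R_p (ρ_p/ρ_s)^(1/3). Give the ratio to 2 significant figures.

inside; d/d_R ≈ 0.60

d_R = 2.44 × (8400 km) × (3600/3800)^(1/3) = 20130 km
d/d_R = (12000) / (20130) = 0.60
Since d/d_R < 1, the body is inside the Roche limit.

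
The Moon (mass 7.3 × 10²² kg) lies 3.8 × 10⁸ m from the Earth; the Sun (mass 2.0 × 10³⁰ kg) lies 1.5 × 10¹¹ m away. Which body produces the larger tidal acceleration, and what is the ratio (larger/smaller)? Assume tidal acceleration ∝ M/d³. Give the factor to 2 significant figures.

The Moon, by a factor of ≈ 2.2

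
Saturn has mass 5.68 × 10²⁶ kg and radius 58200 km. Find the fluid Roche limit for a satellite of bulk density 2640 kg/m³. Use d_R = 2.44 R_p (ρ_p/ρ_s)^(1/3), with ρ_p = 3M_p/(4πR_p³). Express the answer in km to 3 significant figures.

ρ_p = 3M_p/(4πR_p³) = 3 × (5.68 × 10²⁶) / (4π × (5.82 × 10⁷ m)³) = 688 kg/m³
d_R = 2.44 × 58200 km × (688/2640)^(1/3)
    = 90700 km

90700 km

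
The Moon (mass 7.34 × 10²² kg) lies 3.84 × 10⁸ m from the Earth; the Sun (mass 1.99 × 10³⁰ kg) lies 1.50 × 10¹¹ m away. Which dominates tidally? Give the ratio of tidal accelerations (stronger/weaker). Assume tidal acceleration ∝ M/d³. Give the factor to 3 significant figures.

Tidal acceleration ∝ M/d³, so compare M/d³ for each.
The Moon: (7.34 × 10²²) / (3.84 × 10⁸)³ = 1.296 × 10⁻³
The Sun: (1.99 × 10³⁰) / (1.50 × 10¹¹)³ = 5.896 × 10⁻⁴
Ratio (larger/smaller) = 2.20

The Moon, by a factor of ≈ 2.20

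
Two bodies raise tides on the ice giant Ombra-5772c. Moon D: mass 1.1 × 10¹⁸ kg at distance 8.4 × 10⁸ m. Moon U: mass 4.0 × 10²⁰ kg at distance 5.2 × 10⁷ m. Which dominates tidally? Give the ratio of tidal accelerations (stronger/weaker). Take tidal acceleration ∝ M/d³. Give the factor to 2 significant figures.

Moon U, by a factor of ≈ 1.5 × 10⁶

Tidal acceleration ∝ M/d³, so compare M/d³ for each.
Moon D: (1.1 × 10¹⁸) / (8.4 × 10⁸)³ = 1.856 × 10⁻⁹
Moon U: (4.0 × 10²⁰) / (5.2 × 10⁷)³ = 2.845 × 10⁻³
Ratio (larger/smaller) = 1.5 × 10⁶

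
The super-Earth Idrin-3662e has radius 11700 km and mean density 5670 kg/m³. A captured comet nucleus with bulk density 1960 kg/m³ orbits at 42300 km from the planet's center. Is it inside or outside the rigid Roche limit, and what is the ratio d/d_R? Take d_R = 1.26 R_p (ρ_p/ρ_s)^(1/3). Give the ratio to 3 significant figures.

d_R = 1.26 × (11700 km) × (5670/1960)^(1/3) = 21010 km
d/d_R = (42300) / (21010) = 2.01
Since d/d_R > 1, the body is outside the Roche limit.

outside; d/d_R ≈ 2.01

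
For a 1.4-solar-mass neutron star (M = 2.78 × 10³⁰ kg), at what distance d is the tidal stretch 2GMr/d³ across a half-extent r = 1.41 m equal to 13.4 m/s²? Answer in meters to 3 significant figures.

3.39 × 10⁶ m

2GMr/d³ = a_tidal  ⇒  d = (2GMr / a_tidal)^(1/3)
d = (2 × 6.674×10⁻¹¹ × (2.78 × 10³⁰) × (1.41) / (13.4))^(1/3)
  = 3.39 × 10⁶ m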